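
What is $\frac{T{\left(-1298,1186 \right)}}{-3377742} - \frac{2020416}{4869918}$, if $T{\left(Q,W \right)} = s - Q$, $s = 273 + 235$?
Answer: $- \frac{189812195905}{456925737921} \approx -0.41541$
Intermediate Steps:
$s = 508$
$T{\left(Q,W \right)} = 508 - Q$
$\frac{T{\left(-1298,1186 \right)}}{-3377742} - \frac{2020416}{4869918} = \frac{508 - -1298}{-3377742} - \frac{2020416}{4869918} = \left(508 + 1298\right) \left(- \frac{1}{3377742}\right) - \frac{336736}{811653} = 1806 \left(- \frac{1}{3377742}\right) - \frac{336736}{811653} = - \frac{301}{562957} - \frac{336736}{811653} = - \frac{189812195905}{456925737921}$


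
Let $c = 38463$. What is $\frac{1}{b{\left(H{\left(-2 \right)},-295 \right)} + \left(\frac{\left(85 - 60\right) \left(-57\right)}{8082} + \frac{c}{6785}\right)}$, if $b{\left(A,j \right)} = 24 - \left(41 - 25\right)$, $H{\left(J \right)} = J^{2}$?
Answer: $\frac{18278790}{246626767} \approx 0.074115$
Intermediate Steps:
$b{\left(A,j \right)} = 8$ ($b{\left(A,j \right)} = 24 - \left(41 - 25\right) = 24 - 16 = 8$)
$\frac{1}{b{\left(H{\left(-2 \right)},-295 \right)} + \left(\frac{\left(85 - 60\right) \left(-57\right)}{8082} + \frac{c}{6785}\right)} = \frac{1}{8 + \left(\frac{\left(85 - 60\right) \left(-57\right)}{8082} + \frac{38463}{6785}\right)} = \frac{1}{8 + \left(25 \left(-57\right) \frac{1}{8082} + 38463 \cdot \frac{1}{6785}\right)} = \frac{1}{8 + \left(\left(-1425\right) \frac{1}{8082} + \frac{38463}{6785}\right)} = \frac{1}{8 + \left(- \frac{475}{2694} + \frac{38463}{6785}\right)} = \frac{1}{8 + \frac{100396447}{18278790}} = \frac{1}{\frac{246626767}{18278790}} = \frac{18278790}{246626767}$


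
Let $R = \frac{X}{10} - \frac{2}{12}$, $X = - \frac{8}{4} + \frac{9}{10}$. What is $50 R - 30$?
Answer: $- \frac{263}{6} \approx -43.833$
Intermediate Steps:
$X = - \frac{11}{10}$ ($X = \left(-8\right) \frac{1}{4} + 9 \cdot \frac{1}{10} = -2 + \frac{9}{10} = - \frac{11}{10} \approx -1.1$)
$R = - \frac{83}{300}$ ($R = - \frac{11}{10 \cdot 10} - \frac{2}{12} = \left(- \frac{11}{10}\right) \frac{1}{10} - \frac{1}{6} = - \frac{11}{100} - \frac{1}{6} = - \frac{83}{300} \approx -0.27667$)
$50 R - 30 = 50 \left(- \frac{83}{300}\right) - 30 = - \frac{83}{6} - 30 = - \frac{263}{6}$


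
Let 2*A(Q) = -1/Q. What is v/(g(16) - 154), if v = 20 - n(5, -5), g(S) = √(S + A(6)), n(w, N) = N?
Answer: -46200/284401 - 50*√573/284401 ≈ -0.16666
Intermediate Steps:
A(Q) = -1/(2*Q) (A(Q) = (-1/Q)/2 = -1/(2*Q))
g(S) = √(-1/12 + S) (g(S) = √(S - ½/6) = √(S - ½*⅙) = √(S - 1/12) = √(-1/12 + S))
v = 25 (v = 20 - 1*(-5) = 20 + 5 = 25)
v/(g(16) - 154) = 25/(√(-3 + 36*16)/6 - 154) = 25/(√(-3 + 576)/6 - 154) = 25/(√573/6 - 154) = 25/(-154 + √573/6)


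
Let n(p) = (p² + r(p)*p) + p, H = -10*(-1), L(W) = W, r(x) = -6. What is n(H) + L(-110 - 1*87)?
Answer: -147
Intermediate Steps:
H = 10
n(p) = p² - 5*p (n(p) = (p² - 6*p) + p = p² - 5*p)
n(H) + L(-110 - 1*87) = 10*(-5 + 10) + (-110 - 1*87) = 10*5 + (-110 - 87) = 50 - 197 = -147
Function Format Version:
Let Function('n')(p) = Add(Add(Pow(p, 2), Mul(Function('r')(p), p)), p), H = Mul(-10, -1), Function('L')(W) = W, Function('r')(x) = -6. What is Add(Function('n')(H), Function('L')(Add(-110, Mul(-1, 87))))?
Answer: -147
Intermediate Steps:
H = 10
Function('n')(p) = Add(Pow(p, 2), Mul(-5, p)) (Function('n')(p) = Add(Add(Pow(p, 2), Mul(-6, p)), p) = Add(Pow(p, 2), Mul(-5, p)))
Add(Function('n')(H), Function('L')(Add(-110, Mul(-1, 87)))) = Add(Mul(10, Add(-5, 10)), Add(-110, Mul(-1, 87))) = Add(Mul(10, 5), Add(-110, -87)) = Add(50, -197) = -147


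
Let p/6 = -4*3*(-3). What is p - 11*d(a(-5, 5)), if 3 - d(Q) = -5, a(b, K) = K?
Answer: 128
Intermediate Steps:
d(Q) = 8 (d(Q) = 3 - 1*(-5) = 3 + 5 = 8)
p = 216 (p = 6*(-4*3*(-3)) = 6*(-12*(-3)) = 6*36 = 216)
p - 11*d(a(-5, 5)) = 216 - 11*8 = 216 - 88 = 128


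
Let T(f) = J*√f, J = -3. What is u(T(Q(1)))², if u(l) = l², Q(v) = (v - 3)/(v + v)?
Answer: 81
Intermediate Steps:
Q(v) = (-3 + v)/(2*v) (Q(v) = (-3 + v)/((2*v)) = (-3 + v)*(1/(2*v)) = (-3 + v)/(2*v))
T(f) = -3*√f
u(T(Q(1)))² = ((-3*√2*√(-3 + 1)/2)²)² = ((-3*I)²)² = (-9)² = 81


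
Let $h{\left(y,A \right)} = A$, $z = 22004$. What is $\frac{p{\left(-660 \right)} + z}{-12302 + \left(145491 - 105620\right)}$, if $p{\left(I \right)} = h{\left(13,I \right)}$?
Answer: $\frac{21344}{27569} \approx 0.7742$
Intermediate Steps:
$p{\left(I \right)} = I$
$\frac{p{\left(-660 \right)} + z}{-12302 + \left(145491 - 105620\right)} = \frac{-660 + 22004}{-12302 + \left(145491 - 105620\right)} = \frac{21344}{-12302 + 39871} = \frac{21344}{27569}$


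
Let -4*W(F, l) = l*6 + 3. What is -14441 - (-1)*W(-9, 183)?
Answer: -58865/4 ≈ -14716.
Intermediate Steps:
W(F, l) = -¾ - 3*l/2 (W(F, l) = -(l*6 + 3)/4 = -(6*l + 3)/4 = -(3 + 6*l)/4 = -¾ - 3*l/2)
-14441 - (-1)*W(-9, 183) = -14441 - (-1)*(-¾ - 3/2*183) = -14441 - (-1)*(-¾ - 549/2) = -14441 - (-1)*(-1101)/4 = -14441 - 1*1101/4 = -14441 - 1101/4 = -58865/4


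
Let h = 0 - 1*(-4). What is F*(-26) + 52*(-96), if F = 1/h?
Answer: -9997/2 ≈ -4998.5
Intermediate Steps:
h = 4 (h = 0 + 4 = 4)
F = ¼ (F = 1/4 = ¼ ≈ 0.25000)
F*(-26) + 52*(-96) = (¼)*(-26) + 52*(-96) = -13/2 - 4992 = -9997/2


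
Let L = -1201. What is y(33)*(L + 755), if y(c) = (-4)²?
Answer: -7136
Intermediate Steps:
y(c) = 16
y(33)*(L + 755) = 16*(-1201 + 755) = 16*(-446) = -7136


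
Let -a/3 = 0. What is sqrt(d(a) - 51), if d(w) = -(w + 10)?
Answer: I*sqrt(61) ≈ 7.8102*I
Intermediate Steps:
a = 0 (a = -3*0 = 0)
d(w) = -10 - w (d(w) = -(10 + w) = -10 - w)
sqrt(d(a) - 51) = sqrt((-10 - 1*0) - 51) = sqrt((-10 + 0) - 51) = sqrt(-10 - 51) = sqrt(-61) = I*sqrt(61)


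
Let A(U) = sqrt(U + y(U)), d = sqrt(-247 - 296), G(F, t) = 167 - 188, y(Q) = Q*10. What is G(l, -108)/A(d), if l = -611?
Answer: 7*sqrt(11)*543**(3/4)*I**(3/2)/1991 ≈ -0.92749 + 0.92749*I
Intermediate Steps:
y(Q) = 10*Q
G(F, t) = -21
d = I*sqrt(543) (d = sqrt(-543) = I*sqrt(543) ≈ 23.302*I)
A(U) = sqrt(11)*sqrt(U) (A(U) = sqrt(U + 10*U) = sqrt(11*U) = sqrt(11)*sqrt(U))
G(l, -108)/A(d) = -21*(-sqrt(11)*543**(3/4)*I**(3/2)/5973) = -(-7)*sqrt(11)*543**(3/4)*I**(3/2)/1991 = 7*sqrt(11)*543**(3/4)*I**(3/2)/1991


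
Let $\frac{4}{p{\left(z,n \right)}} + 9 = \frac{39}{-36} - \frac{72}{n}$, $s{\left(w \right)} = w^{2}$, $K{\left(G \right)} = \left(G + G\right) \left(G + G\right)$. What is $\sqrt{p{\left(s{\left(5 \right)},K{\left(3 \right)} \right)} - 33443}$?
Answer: $\frac{i \sqrt{703146035}}{145} \approx 182.88 i$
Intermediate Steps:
$K{\left(G \right)} = 4 G^{2}$ ($K{\left(G \right)} = 2 G 2 G = 4 G^{2}$)
$p{\left(z,n \right)} = \frac{4}{- \frac{121}{12} - \frac{72}{n}}$ ($p{\left(z,n \right)} = \frac{4}{-9 + \left(\frac{39}{-36} - \frac{72}{n}\right)} = \frac{4}{-9 + \left(39 \left(- \frac{1}{36}\right) - \frac{72}{n}\right)} = \frac{4}{-9 - \left(\frac{13}{12} + \frac{72}{n}\right)} = \frac{4}{- \frac{121}{12} - \frac{72}{n}}$)
$\sqrt{p{\left(s{\left(5 \right)},K{\left(3 \right)} \right)} - 33443} = \sqrt{- \frac{48 \cdot 4 \cdot 3^{2}}{864 + 121 \cdot 4 \cdot 3^{2}} - 33443} = \sqrt{- \frac{48 \cdot 4 \cdot 9}{864 + 121 \cdot 4 \cdot 9} - 33443} = \sqrt{\left(-48\right) 36 \frac{1}{864 + 121 \cdot 36} - 33443} = \sqrt{\left(-48\right) 36 \frac{1}{864 + 4356} - 33443} = \sqrt{\left(-48\right) 36 \cdot \frac{1}{5220} - 33443} = \sqrt{- \frac{48}{145} - 33443} = \sqrt{- \frac{4849283}{145}} = \frac{i \sqrt{703146035}}{145}$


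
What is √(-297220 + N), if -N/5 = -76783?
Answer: √86695 ≈ 294.44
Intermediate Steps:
N = 383915 (N = -5*(-76783) = 383915)
√(-297220 + N) = √(-297220 + 383915) = √86695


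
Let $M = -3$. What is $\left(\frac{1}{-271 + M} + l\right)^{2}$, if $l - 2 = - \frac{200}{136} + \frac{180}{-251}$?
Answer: $\frac{50060035081}{1366930428964} \approx 0.036622$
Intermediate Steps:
$l = - \frac{801}{4267}$ ($l = 2 + \left(- \frac{200}{136} + \frac{180}{-251}\right) = 2 + \left(\left(-200\right) \frac{1}{136} + 180 \left(- \frac{1}{251}\right)\right) = 2 - \frac{9335}{4267} = - \frac{801}{4267} \approx -0.18772$)
$\left(\frac{1}{-271 + M} + l\right)^{2} = \left(\frac{1}{-271 - 3} - \frac{801}{4267}\right)^{2} = \left(\frac{1}{-274} - \frac{801}{4267}\right)^{2} = \left(- \frac{1}{274} - \frac{801}{4267}\right)^{2} = \left(- \frac{223741}{1169158}\right)^{2} = \frac{50060035081}{1366930428964}$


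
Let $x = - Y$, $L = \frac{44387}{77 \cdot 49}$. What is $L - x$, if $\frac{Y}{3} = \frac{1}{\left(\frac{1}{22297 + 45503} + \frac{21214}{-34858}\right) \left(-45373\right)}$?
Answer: $\frac{206905005048469403}{17587252453423037} \approx 11.764$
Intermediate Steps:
$L = \frac{6341}{539}$ ($L = \frac{44387}{3773} = 44387 \cdot \frac{1}{3773} = \frac{6341}{539} \approx 11.764$)
$Y = \frac{3545058600}{32629410859783}$ ($Y = 3 \frac{1}{\left(\frac{1}{22297 + 45503} + \frac{21214}{-34858}\right) \left(-45373\right)} = 3 \frac{1}{\frac{1}{67800} + 21214 \left(- \frac{1}{34858}\right)} \left(- \frac{1}{45373}\right) = 3 \frac{1}{\frac{1}{67800} - \frac{10607}{17429}} \left(- \frac{1}{45373}\right) = 3 \frac{1}{- \frac{719137171}{1181686200}} \left(- \frac{1}{45373}\right) = 3 \left(\left(- \frac{1181686200}{719137171}\right) \left(- \frac{1}{45373}\right)\right) = 3 \cdot \frac{1181686200}{32629410859783} = \frac{3545058600}{32629410859783} \approx 0.00010865$)
$x = - \frac{3545058600}{32629410859783}$ ($x = \left(-1\right) \frac{3545058600}{32629410859783} = - \frac{3545058600}{32629410859783} \approx -0.00010865$)
$L - x = \frac{6341}{539} - - \frac{3545058600}{32629410859783} = \frac{6341}{539} + \frac{3545058600}{32629410859783} = \frac{206905005048469403}{17587252453423037}$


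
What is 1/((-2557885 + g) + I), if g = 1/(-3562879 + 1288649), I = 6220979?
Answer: 2274230/8330718267619 ≈ 2.7299e-7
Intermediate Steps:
g = -1/2274230 (g = 1/(-2274230) = -1/2274230 ≈ -4.3971e-7)
1/((-2557885 + g) + I) = 1/((-2557885 - 1/2274230) + 6220979) = 1/(-5817218803551/2274230 + 6220979) = 1/(8330718267619/2274230) = 2274230/8330718267619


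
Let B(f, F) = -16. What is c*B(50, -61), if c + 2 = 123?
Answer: -1936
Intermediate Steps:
c = 121 (c = -2 + 123 = 121)
c*B(50, -61) = 121*(-16) = -1936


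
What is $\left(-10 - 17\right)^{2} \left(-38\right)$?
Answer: $-27702$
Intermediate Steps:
$\left(-10 - 17\right)^{2} \left(-38\right) = \left(-27\right)^{2} \left(-38\right) = 729 \left(-38\right) = -27702$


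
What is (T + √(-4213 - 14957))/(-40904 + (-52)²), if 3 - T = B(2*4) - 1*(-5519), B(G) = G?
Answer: 1381/9550 - 3*I*√2130/38200 ≈ 0.14461 - 0.0036245*I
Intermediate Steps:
T = -5524 (T = 3 - (2*4 - 1*(-5519)) = 3 - (8 + 5519) = 3 - 1*5527 = 3 - 5527 = -5524)
(T + √(-4213 - 14957))/(-40904 + (-52)²) = (-5524 + √(-4213 - 14957))/(-40904 + (-52)²) = (-5524 + √(-19170))/(-40904 + 2704) = (-5524 + 3*I*√2130)/(-38200) = (-5524 + 3*I*√2130)*(-1/38200) = 1381/9550 - 3*I*√2130/38200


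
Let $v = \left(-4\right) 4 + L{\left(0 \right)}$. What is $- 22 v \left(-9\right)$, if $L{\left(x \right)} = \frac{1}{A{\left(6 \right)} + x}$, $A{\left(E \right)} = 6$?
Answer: $-3135$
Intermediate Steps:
$L{\left(x \right)} = \frac{1}{6 + x}$
$v = - \frac{95}{6}$ ($v = \left(-4\right) 4 + \frac{1}{6 + 0} = -16 + \frac{1}{6} = - \frac{95}{6} \approx -15.833$)
$- 22 v \left(-9\right) = \left(-22\right) \left(- \frac{95}{6}\right) \left(-9\right) = \frac{1045}{3} \left(-9\right) = -3135$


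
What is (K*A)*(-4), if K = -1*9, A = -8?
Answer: -288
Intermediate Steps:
K = -9
(K*A)*(-4) = -9*(-8)*(-4) = 72*(-4) = -288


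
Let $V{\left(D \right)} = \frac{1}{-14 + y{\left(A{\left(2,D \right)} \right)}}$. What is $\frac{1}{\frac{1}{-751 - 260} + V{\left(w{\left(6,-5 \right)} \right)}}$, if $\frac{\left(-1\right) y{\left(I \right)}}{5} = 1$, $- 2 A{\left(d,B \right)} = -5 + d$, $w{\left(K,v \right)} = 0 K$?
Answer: $- \frac{19209}{1030} \approx -18.65$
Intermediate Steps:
$w{\left(K,v \right)} = 0$
$A{\left(d,B \right)} = \frac{5}{2} - \frac{d}{2}$ ($A{\left(d,B \right)} = - \frac{-5 + d}{2} = \frac{5}{2} - \frac{d}{2}$)
$y{\left(I \right)} = -5$ ($y{\left(I \right)} = \left(-5\right) 1 = -5$)
$V{\left(D \right)} = - \frac{1}{19}$ ($V{\left(D \right)} = \frac{1}{-14 - 5} = \frac{1}{-19} = - \frac{1}{19}$)
$\frac{1}{\frac{1}{-751 - 260} + V{\left(w{\left(6,-5 \right)} \right)}} = \frac{1}{\frac{1}{-751 - 260} - \frac{1}{19}} = \frac{1}{\frac{1}{-1011} - \frac{1}{19}} = \frac{1}{- \frac{1}{1011} - \frac{1}{19}} = \frac{1}{- \frac{1030}{19209}} = - \frac{19209}{1030}$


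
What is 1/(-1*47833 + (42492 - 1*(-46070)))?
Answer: 1/40729 ≈ 2.4553e-5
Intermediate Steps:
1/(-1*47833 + (42492 - 1*(-46070))) = 1/(-47833 + (42492 + 46070)) = 1/(-47833 + 88562) = 1/40729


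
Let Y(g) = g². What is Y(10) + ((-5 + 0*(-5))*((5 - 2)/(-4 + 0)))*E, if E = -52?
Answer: -95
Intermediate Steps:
Y(10) + ((-5 + 0*(-5))*((5 - 2)/(-4 + 0)))*E = 10² + ((-5 + 0*(-5))*((5 - 2)/(-4 + 0)))*(-52) = 100 + ((-5 + 0)*(3/(-4)))*(-52) = 100 - 15*(-1)/4*(-52) = 100 - 5*(-¾)*(-52) = 100 + (15/4)*(-52) = 100 - 195 = -95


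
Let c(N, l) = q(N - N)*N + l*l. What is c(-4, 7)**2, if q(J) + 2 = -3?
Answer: 4761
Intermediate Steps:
q(J) = -5 (q(J) = -2 - 3 = -5)
c(N, l) = l**2 - 5*N (c(N, l) = -5*N + l*l = -5*N + l**2 = l**2 - 5*N)
c(-4, 7)**2 = (7**2 - 5*(-4))**2 = (49 + 20)**2 = 69**2 = 4761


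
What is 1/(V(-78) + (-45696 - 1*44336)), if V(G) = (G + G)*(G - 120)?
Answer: -1/59144 ≈ -1.6908e-5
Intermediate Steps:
V(G) = 2*G*(-120 + G) (V(G) = (2*G)*(-120 + G) = 2*G*(-120 + G))
1/(V(-78) + (-45696 - 1*44336)) = 1/(2*(-78)*(-120 - 78) + (-45696 - 1*44336)) = 1/(2*(-78)*(-198) + (-45696 - 44336)) = 1/(30888 - 90032) = 1/(-59144) = -1/59144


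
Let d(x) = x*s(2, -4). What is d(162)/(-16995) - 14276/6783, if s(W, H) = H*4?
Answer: -75013028/38425695 ≈ -1.9522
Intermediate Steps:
s(W, H) = 4*H
d(x) = -16*x (d(x) = x*(4*(-4)) = x*(-16) = -16*x)
d(162)/(-16995) - 14276/6783 = -16*162/(-16995) - 14276/6783 = -2592*(-1/16995) - 14276*1/6783 = 864/5665 - 14276/6783 = -75013028/38425695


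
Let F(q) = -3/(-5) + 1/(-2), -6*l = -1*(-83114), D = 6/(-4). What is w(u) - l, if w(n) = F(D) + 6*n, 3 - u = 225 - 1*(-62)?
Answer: 364453/30 ≈ 12148.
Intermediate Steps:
D = -3/2 (D = 6*(-1/4) = -3/2 ≈ -1.5000)
u = -284 (u = 3 - (225 - 1*(-62)) = 3 - (225 + 62) = 3 - 1*287 = 3 - 287 = -284)
l = -41557/3 (l = -(-1)*(-83114)/6 = -1/6*83114 = -41557/3 ≈ -13852.)
F(q) = 1/10 (F(q) = -3*(-1/5) + 1*(-1/2) = 3/5 - 1/2 = 1/10)
w(n) = 1/10 + 6*n
w(u) - l = (1/10 + 6*(-284)) - 1*(-41557/3) = (1/10 - 1704) + 41557/3 = -17039/10 + 41557/3 = 364453/30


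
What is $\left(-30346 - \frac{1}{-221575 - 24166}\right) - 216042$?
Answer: $- \frac{60547633507}{245741} \approx -2.4639 \cdot 10^{5}$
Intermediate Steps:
$\left(-30346 - \frac{1}{-221575 - 24166}\right) - 216042 = \left(-30346 - \frac{1}{-245741}\right) - 216042 = \left(-30346 - - \frac{1}{245741}\right) - 216042 = \left(-30346 + \frac{1}{245741}\right) - 216042 = - \frac{7457256385}{245741} - 216042 = - \frac{60547633507}{245741}$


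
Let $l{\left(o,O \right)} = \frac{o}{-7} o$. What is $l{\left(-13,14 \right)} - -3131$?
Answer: $\frac{21748}{7} \approx 3106.9$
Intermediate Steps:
$l{\left(o,O \right)} = - \frac{o^{2}}{7}$ ($l{\left(o,O \right)} = o \left(- \frac{1}{7}\right) o = - \frac{o}{7} o = - \frac{o^{2}}{7}$)
$l{\left(-13,14 \right)} - -3131 = - \frac{\left(-13\right)^{2}}{7} - -3131 = \left(- \frac{1}{7}\right) 169 + 3131 = - \frac{169}{7} + 3131 = \frac{21748}{7}$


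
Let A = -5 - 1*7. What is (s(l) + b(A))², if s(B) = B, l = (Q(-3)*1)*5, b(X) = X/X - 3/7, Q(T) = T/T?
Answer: 1521/49 ≈ 31.041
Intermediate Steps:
Q(T) = 1
A = -12 (A = -5 - 7 = -12)
b(X) = 4/7 (b(X) = 1 - 3*⅐ = 1 - 3/7 = 4/7)
l = 5 (l = (1*1)*5 = 1*5 = 5)
(s(l) + b(A))² = (5 + 4/7)² = (39/7)² = 1521/49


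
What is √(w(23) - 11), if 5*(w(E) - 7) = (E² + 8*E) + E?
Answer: 2*√895/5 ≈ 11.967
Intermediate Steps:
w(E) = 7 + E²/5 + 9*E/5 (w(E) = 7 + ((E² + 8*E) + E)/5 = 7 + (E² + 9*E)/5 = 7 + (E²/5 + 9*E/5) = 7 + E²/5 + 9*E/5)
√(w(23) - 11) = √((7 + (⅕)*23² + (9/5)*23) - 11) = √((7 + (⅕)*529 + 207/5) - 11) = √((7 + 529/5 + 207/5) - 11) = √(771/5 - 11) = √(716/5) = 2*√895/5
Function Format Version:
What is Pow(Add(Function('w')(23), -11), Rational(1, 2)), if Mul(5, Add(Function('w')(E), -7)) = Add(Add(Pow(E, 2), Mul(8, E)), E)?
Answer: Mul(Rational(2, 5), Pow(895, Rational(1, 2))) ≈ 11.967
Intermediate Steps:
Function('w')(E) = Add(7, Mul(Rational(1, 5), Pow(E, 2)), Mul(Rational(9, 5), E)) (Function('w')(E) = Add(7, Mul(Rational(1, 5), Add(Add(Pow(E, 2), Mul(8, E)), E))) = Add(7, Mul(Rational(1, 5), Add(Pow(E, 2), Mul(9, E)))) = Add(7, Add(Mul(Rational(1, 5), Pow(E, 2)), Mul(Rational(9, 5), E))) = Add(7, Mul(Rational(1, 5), Pow(E, 2)), Mul(Rational(9, 5), E)))
Pow(Add(Function('w')(23), -11), Rational(1, 2)) = Pow(Add(Add(7, Mul(Rational(1, 5), Pow(23, 2)), Mul(Rational(9, 5), 23)), -11), Rational(1, 2)) = Pow(Add(Add(7, Mul(Rational(1, 5), 529), Rational(207, 5)), -11), Rational(1, 2)) = Pow(Add(Add(7, Rational(529, 5), Rational(207, 5)), -11), Rational(1, 2)) = Pow(Add(Rational(771, 5), -11), Rational(1, 2)) = Pow(Rational(716, 5), Rational(1, 2)) = Mul(Rational(2, 5), Pow(895, Rational(1, 2)))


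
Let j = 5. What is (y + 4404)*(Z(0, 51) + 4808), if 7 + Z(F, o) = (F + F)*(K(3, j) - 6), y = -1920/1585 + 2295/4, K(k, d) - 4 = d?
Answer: 30295515051/1268 ≈ 2.3892e+7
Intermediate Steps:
K(k, d) = 4 + d
y = 725979/1268 (y = -1920*1/1585 + 2295*(¼) = -384/317 + 2295/4 = 725979/1268 ≈ 572.54)
Z(F, o) = -7 + 6*F (Z(F, o) = -7 + (F + F)*((4 + 5) - 6) = -7 + (2*F)*(9 - 6) = -7 + (2*F)*3 = -7 + 6*F)
(y + 4404)*(Z(0, 51) + 4808) = (725979/1268 + 4404)*((-7 + 6*0) + 4808) = 6310251*((-7 + 0) + 4808)/1268 = 6310251*(-7 + 4808)/1268 = (6310251/1268)*4801 = 30295515051/1268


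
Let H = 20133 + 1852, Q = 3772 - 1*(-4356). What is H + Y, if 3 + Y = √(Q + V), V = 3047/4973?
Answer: 21982 + √201026518043/4973 ≈ 22072.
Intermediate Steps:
V = 3047/4973 (V = 3047*(1/4973) = 3047/4973 ≈ 0.61271)
Q = 8128 (Q = 3772 + 4356 = 8128)
Y = -3 + √201026518043/4973 (Y = -3 + √(8128 + 3047/4973) = -3 + √(40423591/4973) = -3 + √201026518043/4973 ≈ 87.159)
H = 21985
H + Y = 21985 + (-3 + √201026518043/4973) = 21982 + √201026518043/4973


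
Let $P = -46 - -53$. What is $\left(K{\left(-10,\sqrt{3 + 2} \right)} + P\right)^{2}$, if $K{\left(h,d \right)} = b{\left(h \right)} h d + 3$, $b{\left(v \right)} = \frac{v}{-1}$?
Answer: $50100 - 2000 \sqrt{5} \approx 45628.0$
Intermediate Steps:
$P = 7$ ($P = -46 + 53 = 7$)
$b{\left(v \right)} = - v$ ($b{\left(v \right)} = v \left(-1\right) = - v$)
$K{\left(h,d \right)} = 3 - d h^{2}$ ($K{\left(h,d \right)} = - h h d + 3 = - h^{2} d + 3 = - d h^{2} + 3 = 3 - d h^{2}$)
$\left(K{\left(-10,\sqrt{3 + 2} \right)} + P\right)^{2} = \left(\left(3 - \sqrt{3 + 2} \left(-10\right)^{2}\right) + 7\right)^{2} = \left(\left(3 - \sqrt{5} \cdot 100\right) + 7\right)^{2} = \left(\left(3 - 100 \sqrt{5}\right) + 7\right)^{2} = \left(10 - 100 \sqrt{5}\right)^{2}$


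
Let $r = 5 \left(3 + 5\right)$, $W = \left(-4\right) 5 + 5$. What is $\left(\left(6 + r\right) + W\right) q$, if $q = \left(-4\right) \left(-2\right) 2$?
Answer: $496$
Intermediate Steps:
$W = -15$ ($W = -20 + 5 = -15$)
$r = 40$ ($r = 5 \cdot 8 = 40$)
$q = 16$ ($q = 8 \cdot 2 = 16$)
$\left(\left(6 + r\right) + W\right) q = \left(\left(6 + 40\right) - 15\right) 16 = \left(46 - 15\right) 16 = 31 \cdot 16 = 496$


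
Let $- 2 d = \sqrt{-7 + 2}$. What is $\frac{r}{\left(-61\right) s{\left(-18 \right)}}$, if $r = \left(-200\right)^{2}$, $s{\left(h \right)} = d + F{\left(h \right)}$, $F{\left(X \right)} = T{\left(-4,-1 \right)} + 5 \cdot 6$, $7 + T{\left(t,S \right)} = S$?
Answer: $- \frac{3520000}{118401} - \frac{80000 i \sqrt{5}}{118401} \approx -29.729 - 1.5108 i$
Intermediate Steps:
$d = - \frac{i \sqrt{5}}{2}$ ($d = - \frac{\sqrt{-7 + 2}}{2} = - \frac{\sqrt{-5}}{2} = - \frac{i \sqrt{5}}{2} \approx - 1.118 i$)
$T{\left(t,S \right)} = -7 + S$
$F{\left(X \right)} = 22$ ($F{\left(X \right)} = \left(-7 - 1\right) + 5 \cdot 6 = -8 + 30 = 22$)
$s{\left(h \right)} = 22 - \frac{i \sqrt{5}}{2}$ ($s{\left(h \right)} = - \frac{i \sqrt{5}}{2} + 22 = 22 - \frac{i \sqrt{5}}{2}$)
$r = 40000$
$\frac{r}{\left(-61\right) s{\left(-18 \right)}} = \frac{40000}{\left(-61\right) \left(22 - \frac{i \sqrt{5}}{2}\right)} = \frac{40000}{-1342 + \frac{61 i \sqrt{5}}{2}}$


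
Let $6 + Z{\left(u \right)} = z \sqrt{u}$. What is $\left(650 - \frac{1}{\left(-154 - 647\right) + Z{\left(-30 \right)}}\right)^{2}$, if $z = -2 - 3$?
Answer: $\frac{- 274836876601 i + 3409581500 \sqrt{30}}{3 \left(- 216833 i + 2690 \sqrt{30}\right)} \approx 4.225 \cdot 10^{5} - 0.054604 i$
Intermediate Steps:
$z = -5$ ($z = -2 - 3 = -5$)
$Z{\left(u \right)} = -6 - 5 \sqrt{u}$
$\left(650 - \frac{1}{\left(-154 - 647\right) + Z{\left(-30 \right)}}\right)^{2} = \left(650 - \frac{1}{\left(-154 - 647\right) - \left(6 + 5 \sqrt{-30}\right)}\right)^{2} = \left(650 - \frac{1}{\left(-154 - 647\right) - \left(6 + 5 i \sqrt{30}\right)}\right)^{2} = \left(650 - \frac{1}{-801 - \left(6 + 5 i \sqrt{30}\right)}\right)^{2} = \left(650 - \frac{1}{-807 - 5 i \sqrt{30}}\right)^{2}$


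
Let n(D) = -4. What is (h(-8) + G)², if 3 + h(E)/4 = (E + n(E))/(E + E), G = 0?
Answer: 81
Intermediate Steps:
h(E) = -12 + 2*(-4 + E)/E (h(E) = -12 + 4*((E - 4)/(E + E)) = -12 + 4*((-4 + E)/((2*E))) = -12 + 4*((-4 + E)*(1/(2*E))) = -12 + 4*((-4 + E)/(2*E)) = -12 + 2*(-4 + E)/E)
(h(-8) + G)² = ((-10 - 8/(-8)) + 0)² = ((-10 - 8*(-⅛)) + 0)² = ((-10 + 1) + 0)² = (-9 + 0)² = (-9)² = 81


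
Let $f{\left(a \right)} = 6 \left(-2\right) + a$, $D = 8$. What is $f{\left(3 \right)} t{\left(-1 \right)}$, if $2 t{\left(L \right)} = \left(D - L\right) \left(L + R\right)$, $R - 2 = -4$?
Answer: $\frac{243}{2} \approx 121.5$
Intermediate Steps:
$R = -2$ ($R = 2 - 4 = -2$)
$t{\left(L \right)} = \frac{\left(-2 + L\right) \left(8 - L\right)}{2}$ ($t{\left(L \right)} = \frac{\left(8 - L\right) \left(L - 2\right)}{2} = \frac{\left(8 - L\right) \left(-2 + L\right)}{2} = \frac{\left(-2 + L\right) \left(8 - L\right)}{2}$)
$f{\left(a \right)} = -12 + a$
$f{\left(3 \right)} t{\left(-1 \right)} = \left(-12 + 3\right) \left(-8 + 5 \left(-1\right) - \frac{\left(-1\right)^{2}}{2}\right) = - 9 \left(-8 - 5 - \frac{1}{2}\right) = \left(-9\right) \left(- \frac{27}{2}\right) = \frac{243}{2}$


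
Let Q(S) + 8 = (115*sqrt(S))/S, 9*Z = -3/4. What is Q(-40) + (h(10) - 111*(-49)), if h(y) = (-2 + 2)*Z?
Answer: 5431 - 23*I*sqrt(10)/4 ≈ 5431.0 - 18.183*I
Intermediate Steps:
Z = -1/12 (Z = (-3/4)/9 = (-3*1/4)/9 = (1/9)*(-3/4) = -1/12 ≈ -0.083333)
h(y) = 0 (h(y) = (-2 + 2)*(-1/12) = 0*(-1/12) = 0)
Q(S) = -8 + 115/sqrt(S) (Q(S) = -8 + (115*sqrt(S))/S = -8 + 115/sqrt(S))
Q(-40) + (h(10) - 111*(-49)) = (-8 + 115/sqrt(-40)) + (0 - 111*(-49)) = (-8 + 115*(-I*sqrt(10)/20)) + (0 + 5439) = (-8 - 23*I*sqrt(10)/4) + 5439 = 5431 - 23*I*sqrt(10)/4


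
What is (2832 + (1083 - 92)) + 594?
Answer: 4417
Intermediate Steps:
(2832 + (1083 - 92)) + 594 = (2832 + 991) + 594 = 3823 + 594 = 4417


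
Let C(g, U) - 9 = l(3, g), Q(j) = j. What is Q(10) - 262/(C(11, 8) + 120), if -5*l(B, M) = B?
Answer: 2555/321 ≈ 7.9595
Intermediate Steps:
l(B, M) = -B/5
C(g, U) = 42/5 (C(g, U) = 9 - ⅕*3 = 9 - ⅗ = 42/5)
Q(10) - 262/(C(11, 8) + 120) = 10 - 262/(42/5 + 120) = 10 - 262/642/5 = 10 - 262*5/642 = 10 - 655/321 = 2555/321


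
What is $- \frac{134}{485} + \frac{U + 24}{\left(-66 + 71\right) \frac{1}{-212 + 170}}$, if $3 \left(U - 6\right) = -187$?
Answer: $\frac{131592}{485} \approx 271.32$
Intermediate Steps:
$U = - \frac{169}{3}$ ($U = 6 + \frac{1}{3} \left(-187\right) = 6 - \frac{187}{3} = - \frac{169}{3} \approx -56.333$)
$- \frac{134}{485} + \frac{U + 24}{\left(-66 + 71\right) \frac{1}{-212 + 170}} = - \frac{134}{485} + \frac{- \frac{169}{3} + 24}{\left(-66 + 71\right) \frac{1}{-212 + 170}} = \left(-134\right) \frac{1}{485} - \frac{97}{3 \frac{5}{-42}} = - \frac{134}{485} - \frac{97}{3 \cdot 5 \left(- \frac{1}{42}\right)} = - \frac{134}{485} - \frac{97}{3 \left(- \frac{5}{42}\right)} = - \frac{134}{485} - - \frac{1358}{5} = - \frac{134}{485} + \frac{1358}{5} = \frac{131592}{485}$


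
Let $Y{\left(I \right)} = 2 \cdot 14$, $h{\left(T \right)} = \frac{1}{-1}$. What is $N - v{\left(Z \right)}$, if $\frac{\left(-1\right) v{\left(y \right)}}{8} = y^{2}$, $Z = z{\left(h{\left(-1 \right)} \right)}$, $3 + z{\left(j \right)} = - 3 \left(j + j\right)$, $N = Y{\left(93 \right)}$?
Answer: $100$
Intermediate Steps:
$h{\left(T \right)} = -1$
$Y{\left(I \right)} = 28$
$N = 28$
$z{\left(j \right)} = -3 - 6 j$ ($z{\left(j \right)} = -3 - 3 \left(j + j\right) = -3 - 3 \cdot 2 j = -3 - 6 j$)
$Z = 3$ ($Z = -3 - -6 = -3 + 6 = 3$)
$v{\left(y \right)} = - 8 y^{2}$
$N - v{\left(Z \right)} = 28 - - 8 \cdot 3^{2} = 28 - \left(-8\right) 9 = 28 - -72 = 28 + 72 = 100$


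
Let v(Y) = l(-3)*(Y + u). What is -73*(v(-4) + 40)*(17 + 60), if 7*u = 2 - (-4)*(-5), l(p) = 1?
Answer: -187902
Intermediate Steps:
u = -18/7 (u = (2 - (-4)*(-5))/7 = (2 - 2*10)/7 = (2 - 20)/7 = (⅐)*(-18) = -18/7 ≈ -2.5714)
v(Y) = -18/7 + Y (v(Y) = 1*(Y - 18/7) = 1*(-18/7 + Y) = -18/7 + Y)
-73*(v(-4) + 40)*(17 + 60) = -73*((-18/7 - 4) + 40)*(17 + 60) = -73*(-46/7 + 40)*77 = -17082*77/7 = -73*2574 = -187902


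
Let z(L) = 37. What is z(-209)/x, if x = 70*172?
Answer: 37/12040 ≈ 0.0030731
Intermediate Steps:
x = 12040
z(-209)/x = 37/12040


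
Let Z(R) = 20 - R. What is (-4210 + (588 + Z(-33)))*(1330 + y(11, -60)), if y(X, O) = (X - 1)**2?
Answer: -5103670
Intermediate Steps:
y(X, O) = (-1 + X)**2
(-4210 + (588 + Z(-33)))*(1330 + y(11, -60)) = (-4210 + (588 + (20 - 1*(-33))))*(1330 + (-1 + 11)**2) = (-4210 + (588 + (20 + 33)))*(1330 + 10**2) = (-4210 + (588 + 53))*(1330 + 100) = (-4210 + 641)*1430 = -3569*1430 = -5103670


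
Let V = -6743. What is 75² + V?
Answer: -1118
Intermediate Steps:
75² + V = 75² - 6743 = 5625 - 6743 = -1118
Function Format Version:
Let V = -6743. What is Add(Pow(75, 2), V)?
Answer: -1118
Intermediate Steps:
Add(Pow(75, 2), V) = Add(Pow(75, 2), -6743) = Add(5625, -6743) = -1118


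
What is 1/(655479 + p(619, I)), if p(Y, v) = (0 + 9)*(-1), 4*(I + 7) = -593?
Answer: 1/655470 ≈ 1.5256e-6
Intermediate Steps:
I = -621/4 (I = -7 + (¼)*(-593) = -7 - 593/4 = -621/4 ≈ -155.25)
p(Y, v) = -9 (p(Y, v) = 9*(-1) = -9)
1/(655479 + p(619, I)) = 1/(655479 - 9) = 1/655470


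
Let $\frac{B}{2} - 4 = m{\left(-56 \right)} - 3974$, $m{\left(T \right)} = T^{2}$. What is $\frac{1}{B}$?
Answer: $- \frac{1}{1668} \approx -0.00059952$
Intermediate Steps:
$B = -1668$ ($B = 8 + 2 \left(\left(-56\right)^{2} - 3974\right) = 8 + 2 \left(3136 - 3974\right) = 8 + 2 \left(-838\right) = 8 - 1676 = -1668$)
$\frac{1}{B} = \frac{1}{-1668} = - \frac{1}{1668}$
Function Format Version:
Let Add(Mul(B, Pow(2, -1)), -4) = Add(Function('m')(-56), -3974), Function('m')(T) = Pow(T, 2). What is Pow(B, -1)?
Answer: Rational(-1, 1668) ≈ -0.00059952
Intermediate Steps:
B = -1668 (B = Add(8, Mul(2, Add(Pow(-56, 2), -3974))) = Add(8, Mul(2, Add(3136, -3974))) = Add(8, Mul(2, -838)) = Add(8, -1676) = -1668)
Pow(B, -1) = Pow(-1668, -1) = Rational(-1, 1668)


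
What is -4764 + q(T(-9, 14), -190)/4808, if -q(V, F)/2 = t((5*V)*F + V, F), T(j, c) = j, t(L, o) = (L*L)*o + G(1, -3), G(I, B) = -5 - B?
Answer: 3462199184/601 ≈ 5.7607e+6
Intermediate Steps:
t(L, o) = -2 + o*L² (t(L, o) = (L*L)*o + (-5 - 1*(-3)) = L²*o + (-5 + 3) = o*L² - 2 = -2 + o*L²)
q(V, F) = 4 - 2*F*(V + 5*F*V)² (q(V, F) = -2*(-2 + F*((5*V)*F + V)²) = -2*(-2 + F*(5*F*V + V)²) = -2*(-2 + F*(V + 5*F*V)²) = 4 - 2*F*(V + 5*F*V)²)
-4764 + q(T(-9, 14), -190)/4808 = -4764 + (4 - 2*(-190)*(-9)²*(1 + 5*(-190))²)/4808 = -4764 + (4 - 2*(-190)*81*(1 - 950)²)*(1/4808) = -4764 + (4 - 2*(-190)*81*(-949)²)*(1/4808) = -4764 + (4 - 2*(-190)*81*900601)*(1/4808) = -4764 + (4 + 27720498780)*(1/4808) = -4764 + 27720498784*(1/4808) = -4764 + 3465062348/601 = 3462199184/601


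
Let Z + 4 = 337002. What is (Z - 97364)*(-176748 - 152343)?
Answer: -78861392694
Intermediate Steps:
Z = 336998 (Z = -4 + 337002 = 336998)
(Z - 97364)*(-176748 - 152343) = (336998 - 97364)*(-176748 - 152343) = 239634*(-329091) = -78861392694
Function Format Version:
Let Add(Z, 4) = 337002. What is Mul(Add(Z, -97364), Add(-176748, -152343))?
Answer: -78861392694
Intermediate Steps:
Z = 336998 (Z = Add(-4, 337002) = 336998)
Mul(Add(Z, -97364), Add(-176748, -152343)) = Mul(Add(336998, -97364), Add(-176748, -152343)) = Mul(239634, -329091) = -78861392694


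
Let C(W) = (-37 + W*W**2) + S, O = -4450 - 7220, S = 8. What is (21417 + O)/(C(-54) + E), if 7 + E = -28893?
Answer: -3249/62131 ≈ -0.052293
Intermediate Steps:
E = -28900 (E = -7 - 28893 = -28900)
O = -11670
C(W) = -29 + W**3 (C(W) = (-37 + W*W**2) + 8 = (-37 + W**3) + 8 = -29 + W**3)
(21417 + O)/(C(-54) + E) = (21417 - 11670)/((-29 + (-54)**3) - 28900) = 9747/((-29 - 157464) - 28900) = 9747/(-157493 - 28900) = 9747/(-186393) = 9747*(-1/186393) = -3249/62131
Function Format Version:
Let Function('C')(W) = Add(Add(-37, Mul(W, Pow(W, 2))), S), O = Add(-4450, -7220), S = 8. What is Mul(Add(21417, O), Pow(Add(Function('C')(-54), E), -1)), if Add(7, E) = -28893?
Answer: Rational(-3249, 62131) ≈ -0.052293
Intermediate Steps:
E = -28900 (E = Add(-7, -28893) = -28900)
O = -11670
Function('C')(W) = Add(-29, Pow(W, 3)) (Function('C')(W) = Add(Add(-37, Mul(W, Pow(W, 2))), 8) = Add(Add(-37, Pow(W, 3)), 8) = Add(-29, Pow(W, 3)))
Mul(Add(21417, O), Pow(Add(Function('C')(-54), E), -1)) = Mul(Add(21417, -11670), Pow(Add(Add(-29, Pow(-54, 3)), -28900), -1)) = Mul(9747, Pow(Add(Add(-29, -157464), -28900), -1)) = Mul(9747, Pow(Add(-157493, -28900), -1)) = Mul(9747, Pow(-186393, -1)) = Mul(9747, Rational(-1, 186393)) = Rational(-3249, 62131)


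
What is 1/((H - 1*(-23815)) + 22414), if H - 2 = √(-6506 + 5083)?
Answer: 46231/2137306784 - I*√1423/2137306784 ≈ 2.163e-5 - 1.765e-8*I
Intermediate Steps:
H = 2 + I*√1423 (H = 2 + √(-6506 + 5083) = 2 + √(-1423) = 2 + I*√1423 ≈ 2.0 + 37.723*I)
1/((H - 1*(-23815)) + 22414) = 1/(((2 + I*√1423) - 1*(-23815)) + 22414) = 1/(((2 + I*√1423) + 23815) + 22414) = 1/((23817 + I*√1423) + 22414) = 1/(46231 + I*√1423)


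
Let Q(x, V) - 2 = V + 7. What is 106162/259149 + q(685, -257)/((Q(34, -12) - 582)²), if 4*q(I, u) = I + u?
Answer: 12119673131/29562422175 ≈ 0.40997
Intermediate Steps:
q(I, u) = I/4 + u/4 (q(I, u) = (I + u)/4 = I/4 + u/4)
Q(x, V) = 9 + V (Q(x, V) = 2 + (V + 7) = 2 + (7 + V) = 9 + V)
106162/259149 + q(685, -257)/((Q(34, -12) - 582)²) = 106162/259149 + ((¼)*685 + (¼)*(-257))/(((9 - 12) - 582)²) = 106162*(1/259149) + (685/4 - 257/4)/((-3 - 582)²) = 106162/259149 + 107/((-585)²) = 106162/259149 + 107/342225 = 12119673131/29562422175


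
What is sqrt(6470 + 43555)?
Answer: 5*sqrt(2001) ≈ 223.66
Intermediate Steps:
sqrt(6470 + 43555) = sqrt(50025) = 5*sqrt(2001)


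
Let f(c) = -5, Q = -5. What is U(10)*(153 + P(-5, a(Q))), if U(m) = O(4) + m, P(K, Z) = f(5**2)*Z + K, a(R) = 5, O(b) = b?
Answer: 1722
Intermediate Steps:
P(K, Z) = K - 5*Z (P(K, Z) = -5*Z + K = K - 5*Z)
U(m) = 4 + m
U(10)*(153 + P(-5, a(Q))) = (4 + 10)*(153 + (-5 - 5*5)) = 14*(153 + (-5 - 25)) = 14*(153 - 30) = 14*123 = 1722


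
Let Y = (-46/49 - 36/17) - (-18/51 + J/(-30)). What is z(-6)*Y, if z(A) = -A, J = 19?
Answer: -51733/4165 ≈ -12.421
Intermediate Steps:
Y = -51733/24990 (Y = (-46/49 - 36/17) - (-18/51 + 19/(-30)) = (-46*1/49 - 36*1/17) - (-18*1/51 + 19*(-1/30)) = (-46/49 - 36/17) - (-6/17 - 19/30) = -2546/833 - 1*(-503/510) = -2546/833 + 503/510 = -51733/24990 ≈ -2.0701)
z(-6)*Y = -1*(-6)*(-51733/24990) = 6*(-51733/24990) = -51733/4165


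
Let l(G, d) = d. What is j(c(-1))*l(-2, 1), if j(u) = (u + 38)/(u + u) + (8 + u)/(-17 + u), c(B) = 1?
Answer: 303/16 ≈ 18.938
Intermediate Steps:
j(u) = (8 + u)/(-17 + u) + (38 + u)/(2*u) (j(u) = (38 + u)/((2*u)) + (8 + u)/(-17 + u) = (38 + u)*(1/(2*u)) + (8 + u)/(-17 + u) = (38 + u)/(2*u) + (8 + u)/(-17 + u) = (8 + u)/(-17 + u) + (38 + u)/(2*u))
j(c(-1))*l(-2, 1) = ((½)*(-646 + 3*1² + 37*1)/(1*(-17 + 1)))*1 = ((½)*1*(-646 + 3*1 + 37)/(-16))*1 = ((½)*1*(-1/16)*(-646 + 3 + 37))*1 = ((½)*1*(-1/16)*(-606))*1 = (303/16)*1 = 303/16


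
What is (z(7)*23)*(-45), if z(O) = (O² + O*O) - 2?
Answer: -99360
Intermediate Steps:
z(O) = -2 + 2*O² (z(O) = (O² + O²) - 2 = 2*O² - 2 = -2 + 2*O²)
(z(7)*23)*(-45) = ((-2 + 2*7²)*23)*(-45) = ((-2 + 2*49)*23)*(-45) = ((-2 + 98)*23)*(-45) = (96*23)*(-45) = 2208*(-45) = -99360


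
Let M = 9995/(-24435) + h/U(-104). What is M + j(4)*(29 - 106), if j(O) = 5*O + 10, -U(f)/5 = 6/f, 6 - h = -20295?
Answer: 1663202263/24435 ≈ 68066.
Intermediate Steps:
h = 20301 (h = 6 - 1*(-20295) = 6 + 20295 = 20301)
U(f) = -30/f
j(O) = 10 + 5*O
M = 1719647113/24435 (M = 9995/(-24435) + 20301/((-30/(-104))) = 9995*(-1/24435) + 20301/((-30*(-1/104))) = -1999/4887 + 20301/(15/52) = -1999/4887 + 20301*(52/15) = -1999/4887 + 351884/5 = 1719647113/24435 ≈ 70376.)
M + j(4)*(29 - 106) = 1719647113/24435 + (10 + 5*4)*(29 - 106) = 1719647113/24435 + (10 + 20)*(-77) = 1719647113/24435 + 30*(-77) = 1719647113/24435 - 2310 = 1663202263/24435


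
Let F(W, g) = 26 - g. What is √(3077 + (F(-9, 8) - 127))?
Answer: 2*√742 ≈ 54.479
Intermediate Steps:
√(3077 + (F(-9, 8) - 127)) = √(3077 + ((26 - 1*8) - 127)) = √(3077 + ((26 - 8) - 127)) = √(3077 + (18 - 127)) = √(3077 - 109) = √2968 = 2*√742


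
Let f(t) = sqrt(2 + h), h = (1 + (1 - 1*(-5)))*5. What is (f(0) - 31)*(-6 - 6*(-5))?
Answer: -744 + 24*sqrt(37) ≈ -598.01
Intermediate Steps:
h = 35 (h = (1 + (1 + 5))*5 = (1 + 6)*5 = 7*5 = 35)
f(t) = sqrt(37) (f(t) = sqrt(2 + 35) = sqrt(37))
(f(0) - 31)*(-6 - 6*(-5)) = (sqrt(37) - 31)*(-6 - 6*(-5)) = (-31 + sqrt(37))*(-6 + 30) = (-31 + sqrt(37))*24 = -744 + 24*sqrt(37)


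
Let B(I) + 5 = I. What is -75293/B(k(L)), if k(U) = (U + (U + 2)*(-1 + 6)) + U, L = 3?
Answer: -75293/26 ≈ -2895.9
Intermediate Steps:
k(U) = 10 + 7*U (k(U) = (U + (2 + U)*5) + U = (U + (10 + 5*U)) + U = (10 + 6*U) + U = 10 + 7*U)
B(I) = -5 + I
-75293/B(k(L)) = -75293/(-5 + (10 + 7*3)) = -75293/(-5 + (10 + 21)) = -75293/(-5 + 31) = -75293/26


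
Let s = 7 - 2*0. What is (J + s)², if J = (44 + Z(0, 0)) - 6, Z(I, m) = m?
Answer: 2025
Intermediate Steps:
s = 7 (s = 7 + 0 = 7)
J = 38 (J = (44 + 0) - 6 = 44 - 6 = 38)
(J + s)² = (38 + 7)² = 45² = 2025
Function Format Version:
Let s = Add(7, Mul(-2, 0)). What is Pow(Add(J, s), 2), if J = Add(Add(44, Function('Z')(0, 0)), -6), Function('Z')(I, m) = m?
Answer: 2025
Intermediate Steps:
s = 7 (s = Add(7, 0) = 7)
J = 38 (J = Add(Add(44, 0), -6) = Add(44, -6) = 38)
Pow(Add(J, s), 2) = Pow(Add(38, 7), 2) = Pow(45, 2) = 2025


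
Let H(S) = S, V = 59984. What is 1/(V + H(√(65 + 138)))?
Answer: 59984/3598080053 - √203/3598080053 ≈ 1.6667e-5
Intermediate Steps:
1/(V + H(√(65 + 138))) = 1/(59984 + √(65 + 138)) = 1/(59984 + √203)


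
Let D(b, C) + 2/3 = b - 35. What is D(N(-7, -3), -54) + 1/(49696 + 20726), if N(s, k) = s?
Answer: -1001557/23474 ≈ -42.667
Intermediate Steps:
D(b, C) = -107/3 + b (D(b, C) = -⅔ + (b - 35) = -⅔ + (-35 + b) = -107/3 + b)
D(N(-7, -3), -54) + 1/(49696 + 20726) = (-107/3 - 7) + 1/(49696 + 20726) = -128/3 + 1/70422 = -1001557/23474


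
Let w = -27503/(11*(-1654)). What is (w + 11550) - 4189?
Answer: 133953537/18194 ≈ 7362.5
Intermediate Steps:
w = 27503/18194 (w = -27503/(-18194) = -27503*(-1/18194) = 27503/18194 ≈ 1.5117)
(w + 11550) - 4189 = (27503/18194 + 11550) - 4189 = 210168203/18194 - 4189 = 133953537/18194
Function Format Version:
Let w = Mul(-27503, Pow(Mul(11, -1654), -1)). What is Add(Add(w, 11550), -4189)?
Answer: Rational(133953537, 18194) ≈ 7362.5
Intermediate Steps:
w = Rational(27503, 18194) (w = Mul(-27503, Pow(-18194, -1)) = Mul(-27503, Rational(-1, 18194)) = Rational(27503, 18194) ≈ 1.5117)
Add(Add(w, 11550), -4189) = Add(Add(Rational(27503, 18194), 11550), -4189) = Add(Rational(210168203, 18194), -4189) = Rational(133953537, 18194)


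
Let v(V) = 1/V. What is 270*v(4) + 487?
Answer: 1109/2 ≈ 554.50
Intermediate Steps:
270*v(4) + 487 = 270/4 + 487 = 270*(1/4) + 487 = 135/2 + 487 = 1109/2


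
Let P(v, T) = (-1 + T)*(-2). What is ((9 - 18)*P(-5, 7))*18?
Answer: 1944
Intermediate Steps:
P(v, T) = 2 - 2*T
((9 - 18)*P(-5, 7))*18 = ((9 - 18)*(2 - 2*7))*18 = -9*(2 - 14)*18 = -9*(-12)*18 = 108*18 = 1944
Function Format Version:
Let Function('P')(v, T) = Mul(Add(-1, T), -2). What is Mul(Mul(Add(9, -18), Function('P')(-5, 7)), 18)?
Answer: 1944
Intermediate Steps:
Function('P')(v, T) = Add(2, Mul(-2, T))
Mul(Mul(Add(9, -18), Function('P')(-5, 7)), 18) = Mul(Mul(Add(9, -18), Add(2, Mul(-2, 7))), 18) = Mul(Mul(-9, Add(2, -14)), 18) = Mul(Mul(-9, -12), 18) = Mul(108, 18) = 1944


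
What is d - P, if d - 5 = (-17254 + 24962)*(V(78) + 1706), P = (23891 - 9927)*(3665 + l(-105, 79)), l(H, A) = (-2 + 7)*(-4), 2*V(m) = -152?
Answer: -38334735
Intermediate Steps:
V(m) = -76 (V(m) = (½)*(-152) = -76)
l(H, A) = -20 (l(H, A) = 5*(-4) = -20)
P = 50898780 (P = (23891 - 9927)*(3665 - 20) = 13964*3645 = 50898780)
d = 12564045 (d = 5 + (-17254 + 24962)*(-76 + 1706) = 5 + 7708*1630 = 5 + 12564040 = 12564045)
d - P = 12564045 - 1*50898780 = 12564045 - 50898780 = -38334735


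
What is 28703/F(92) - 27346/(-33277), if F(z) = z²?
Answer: 1186606275/281656528 ≈ 4.2130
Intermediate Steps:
28703/F(92) - 27346/(-33277) = 28703/(92²) - 27346/(-33277) = 28703/8464 - 27346*(-1/33277) = 28703*(1/8464) + 27346/33277 = 28703/8464 + 27346/33277 = 1186606275/281656528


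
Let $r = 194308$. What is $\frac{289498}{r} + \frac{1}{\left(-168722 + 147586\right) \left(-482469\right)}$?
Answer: $\frac{738036415058185}{495362246812368} \approx 1.4899$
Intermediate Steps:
$\frac{289498}{r} + \frac{1}{\left(-168722 + 147586\right) \left(-482469\right)} = \frac{289498}{194308} + \frac{1}{\left(-168722 + 147586\right) \left(-482469\right)} = 289498 \cdot \frac{1}{194308} + \frac{1}{-21136} \left(- \frac{1}{482469}\right) = \frac{144749}{97154} - - \frac{1}{10197464784} = \frac{144749}{97154} + \frac{1}{10197464784} = \frac{738036415058185}{495362246812368}$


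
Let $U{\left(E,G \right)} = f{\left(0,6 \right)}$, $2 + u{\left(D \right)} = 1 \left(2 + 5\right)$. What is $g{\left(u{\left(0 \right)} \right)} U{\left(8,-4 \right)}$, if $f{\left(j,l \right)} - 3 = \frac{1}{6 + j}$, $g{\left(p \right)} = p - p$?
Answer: $0$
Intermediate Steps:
$u{\left(D \right)} = 5$ ($u{\left(D \right)} = -2 + 1 \left(2 + 5\right) = -2 + 1 \cdot 7 = -2 + 7 = 5$)
$g{\left(p \right)} = 0$
$f{\left(j,l \right)} = 3 + \frac{1}{6 + j}$
$U{\left(E,G \right)} = \frac{19}{6}$ ($U{\left(E,G \right)} = \frac{19 + 3 \cdot 0}{6 + 0} = \frac{19 + 0}{6} = \frac{1}{6} \cdot 19 = \frac{19}{6}$)
$g{\left(u{\left(0 \right)} \right)} U{\left(8,-4 \right)} = 0 \cdot \frac{19}{6} = 0$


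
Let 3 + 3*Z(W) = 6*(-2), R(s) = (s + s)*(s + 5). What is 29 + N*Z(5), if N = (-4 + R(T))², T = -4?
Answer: -691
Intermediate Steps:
R(s) = 2*s*(5 + s) (R(s) = (2*s)*(5 + s) = 2*s*(5 + s))
Z(W) = -5 (Z(W) = -1 + (6*(-2))/3 = -1 + (⅓)*(-12) = -1 - 4 = -5)
N = 144 (N = (-4 + 2*(-4)*(5 - 4))² = (-4 + 2*(-4)*1)² = (-4 - 8)² = (-12)² = 144)
29 + N*Z(5) = 29 + 144*(-5) = 29 - 720 = -691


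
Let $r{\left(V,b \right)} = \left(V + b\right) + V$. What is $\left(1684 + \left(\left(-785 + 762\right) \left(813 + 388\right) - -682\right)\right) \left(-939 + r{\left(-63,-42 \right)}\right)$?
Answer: $27959499$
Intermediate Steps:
$r{\left(V,b \right)} = b + 2 V$
$\left(1684 + \left(\left(-785 + 762\right) \left(813 + 388\right) - -682\right)\right) \left(-939 + r{\left(-63,-42 \right)}\right) = \left(1684 + \left(\left(-785 + 762\right) \left(813 + 388\right) - -682\right)\right) \left(-939 + \left(-42 + 2 \left(-63\right)\right)\right) = \left(1684 + \left(\left(-23\right) 1201 + 682\right)\right) \left(-939 - 168\right) = \left(1684 + \left(-27623 + 682\right)\right) \left(-939 - 168\right) = \left(1684 - 26941\right) \left(-1107\right) = \left(-25257\right) \left(-1107\right) = 27959499$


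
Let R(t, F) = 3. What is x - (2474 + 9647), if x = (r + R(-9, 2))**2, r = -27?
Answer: -11545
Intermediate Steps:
x = 576 (x = (-27 + 3)**2 = (-24)**2 = 576)
x - (2474 + 9647) = 576 - (2474 + 9647) = 576 - 1*12121 = 576 - 12121 = -11545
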